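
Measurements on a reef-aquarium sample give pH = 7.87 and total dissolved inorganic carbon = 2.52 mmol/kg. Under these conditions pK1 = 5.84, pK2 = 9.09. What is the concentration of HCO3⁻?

α₁ = 1 / (1 + [H⁺]/K1 + K2/[H⁺]) = 1 / (1 + 10^-2.03 + 10^-1.22)
   = 1 / (1 + 0.0093325 + 0.060256) = 1/1.0696 = 0.9349
[HCO3⁻] = α₁ × DIC = 0.9349 × 2.52 = 2.36 mmol/kg

[HCO3⁻] = 2.36 mmol/kg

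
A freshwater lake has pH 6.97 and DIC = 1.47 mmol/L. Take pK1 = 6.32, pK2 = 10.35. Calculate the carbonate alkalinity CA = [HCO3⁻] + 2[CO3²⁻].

CA = 1.20 mmol/L

CA = [HCO3⁻] + 2[CO3²⁻] = (α₁ + 2α₂)·DIC
At pH 6.97: [H⁺]/K1 = 10^-0.65 = 0.22387, K2/[H⁺] = 10^-3.38 = 0.00041687
α₁ = 1/(1 + 0.22387 + 0.00041687) = 1/1.2243 = 0.8168; α₂ = α₁·K2/[H⁺] = 0.0003405
α₁ + 2α₂ = 0.8175
CA = 0.8175 × 1.47 = 1.20 mmol/L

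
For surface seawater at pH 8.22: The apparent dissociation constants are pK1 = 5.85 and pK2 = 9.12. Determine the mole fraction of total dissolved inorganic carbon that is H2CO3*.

α₀ = 0.00377

α₀ = 1 / (1 + K1/[H⁺] + K1K2/[H⁺]²) = 1 / (1 + 10^+2.37 + 10^+1.47)
   = 1 / (1 + 234.42 + 29.512) = 1/264.93 = 0.003775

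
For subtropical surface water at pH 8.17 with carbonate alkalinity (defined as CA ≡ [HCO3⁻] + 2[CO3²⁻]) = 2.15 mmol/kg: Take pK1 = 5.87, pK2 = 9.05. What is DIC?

DIC = 1.93 mmol/kg

CA = [HCO3⁻] + 2[CO3²⁻] = (α₁ + 2α₂)·DIC
At pH 8.17: [H⁺]/K1 = 10^-2.30 = 0.0050119, K2/[H⁺] = 10^-0.88 = 0.13183
α₁ = 1/(1 + 0.0050119 + 0.13183) = 1/1.1368 = 0.8796; α₂ = α₁·K2/[H⁺] = 0.1160
α₁ + 2α₂ = 1.1115
DIC = CA / (α₁ + 2α₂) = 2.15 / 1.1115 = 1.93 mmol/kg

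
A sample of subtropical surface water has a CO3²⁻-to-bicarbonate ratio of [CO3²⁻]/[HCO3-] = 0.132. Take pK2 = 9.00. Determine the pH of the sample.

pH = 8.12

From K2 = [H⁺][CO3²⁻]/[HCO3-]:  pH = pK2 + log₁₀([CO3²⁻]/[HCO3-])
log₁₀(0.132) = -0.879
pH = 9.00 + (-0.879) = 8.12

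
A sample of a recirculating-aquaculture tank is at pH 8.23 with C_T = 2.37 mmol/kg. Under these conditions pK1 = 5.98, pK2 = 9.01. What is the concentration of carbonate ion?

[CO3²⁻] = 0.336 mmol/kg

α₂ = 1 / (1 + [H⁺]/K2 + [H⁺]²/(K1K2)) = 1 / (1 + 10^+0.78 + 10^-1.47)
   = 1 / (1 + 6.0256 + 0.033884) = 1/7.0595 = 0.1417
[CO3²⁻] = α₂ × DIC = 0.1417 × 2.37 = 0.336 mmol/kg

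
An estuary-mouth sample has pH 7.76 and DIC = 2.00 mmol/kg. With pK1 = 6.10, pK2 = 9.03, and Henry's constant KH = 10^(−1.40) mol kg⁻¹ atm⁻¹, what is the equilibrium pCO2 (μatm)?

pCO2 = 1020 μatm

α₀ = 1 / (1 + K1/[H⁺] + K1K2/[H⁺]²) = 1 / (1 + 10^+1.66 + 10^+0.39)
   = 1 / (1 + 45.709 + 2.4547) = 1/49.164 = 0.02034
[CO2*] = α₀ × DIC = 0.02034 × 2.00 = 0.04068 mmol/kg
pCO2 = [CO2*]/KH = 4.068×10^-5 / 3.981×10^-2 = 1020 μatm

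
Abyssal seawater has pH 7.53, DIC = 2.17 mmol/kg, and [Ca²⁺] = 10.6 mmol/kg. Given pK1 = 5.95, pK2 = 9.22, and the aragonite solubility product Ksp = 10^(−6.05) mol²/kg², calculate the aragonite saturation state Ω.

α₂ = 1 / (1 + [H⁺]/K2 + [H⁺]²/(K1K2)) = 1 / (1 + 10^+1.69 + 10^+0.11)
   = 1 / (1 + 48.978 + 1.2882) = 1/51.266 = 0.01951
[CO3²⁻] = α₂ × DIC = 0.01951 × 2.17 = 0.04233 mmol/kg
Ksp = 10^(−6.05) = 8.913×10^-7
Ω = [Ca²⁺][CO3²⁻]/Ksp = (10.6×10^-3)(4.233×10^-5) / 8.913×10^-7 = 0.503

Ω = 0.503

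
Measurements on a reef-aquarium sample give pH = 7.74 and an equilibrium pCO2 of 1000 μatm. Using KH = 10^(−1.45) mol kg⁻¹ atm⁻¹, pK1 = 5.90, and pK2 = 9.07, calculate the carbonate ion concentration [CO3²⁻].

[CO3²⁻] = 0.115 mmol/kg

[CO2*] = KH · pCO2 = 10^(−1.45) × 1000×10^-6 = 3.548×10^-5 mol/kg
α₀ = 1/(1 + K1/[H⁺] + K1K2/[H⁺]²) = 1/(1 + 10^+1.84 + 10^+0.51) = 0.01362
DIC = [CO2*]/α₀ = 3.548×10^-5 / 0.01362 = 2.605 mmol/kg
[CO3²⁻] = α₂·DIC; α₂ = 0.04407, so [CO3²⁻] = 0.04407 × 2.605 = 0.115 mmol/kg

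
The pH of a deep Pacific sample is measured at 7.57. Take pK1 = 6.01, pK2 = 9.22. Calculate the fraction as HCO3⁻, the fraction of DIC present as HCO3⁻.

α₁ = 1 / (1 + [H⁺]/K1 + K2/[H⁺]) = 1 / (1 + 10^-1.56 + 10^-1.65)
   = 1 / (1 + 0.027542 + 0.022387) = 1/1.0499 = 0.9524

α₁ = 0.952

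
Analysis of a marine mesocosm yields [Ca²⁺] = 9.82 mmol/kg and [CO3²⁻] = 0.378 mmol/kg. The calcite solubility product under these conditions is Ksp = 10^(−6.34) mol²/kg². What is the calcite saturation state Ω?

Ksp = 10^(−6.34) = 4.571×10^-7
Ω = [Ca²⁺][CO3²⁻]/Ksp = (9.82×10^-3)(0.378×10^-3) / 4.571×10^-7 = 8.12

Ω = 8.12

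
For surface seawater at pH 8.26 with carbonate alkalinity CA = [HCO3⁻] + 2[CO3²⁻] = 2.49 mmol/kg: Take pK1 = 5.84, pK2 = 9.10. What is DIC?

CA = [HCO3⁻] + 2[CO3²⁻] = (α₁ + 2α₂)·DIC
At pH 8.26: [H⁺]/K1 = 10^-2.42 = 0.0038019, K2/[H⁺] = 10^-0.84 = 0.14454
α₁ = 1/(1 + 0.0038019 + 0.14454) = 1/1.1483 = 0.8708; α₂ = α₁·K2/[H⁺] = 0.1259
α₁ + 2α₂ = 1.1226
DIC = CA / (α₁ + 2α₂) = 2.49 / 1.1226 = 2.22 mmol/kg

DIC = 2.22 mmol/kg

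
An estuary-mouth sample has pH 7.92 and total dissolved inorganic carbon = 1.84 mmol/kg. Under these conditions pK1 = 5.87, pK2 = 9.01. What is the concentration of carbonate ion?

[CO3²⁻] = 0.137 mmol/kg

α₂ = 1 / (1 + [H⁺]/K2 + [H⁺]²/(K1K2)) = 1 / (1 + 10^+1.09 + 10^-0.96)
   = 1 / (1 + 12.303 + 0.10965) = 1/13.412 = 0.07456
[CO3²⁻] = α₂ × DIC = 0.07456 × 1.84 = 0.137 mmol/kg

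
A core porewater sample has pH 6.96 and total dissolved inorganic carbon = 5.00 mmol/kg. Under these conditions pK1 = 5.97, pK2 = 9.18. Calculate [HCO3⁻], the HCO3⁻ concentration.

[HCO3⁻] = 4.51 mmol/kg

α₁ = 1 / (1 + [H⁺]/K1 + K2/[H⁺]) = 1 / (1 + 10^-0.99 + 10^-2.22)
   = 1 / (1 + 0.10233 + 0.0060256) = 1/1.1084 = 0.9022
[HCO3⁻] = α₁ × DIC = 0.9022 × 5.00 = 4.51 mmol/kg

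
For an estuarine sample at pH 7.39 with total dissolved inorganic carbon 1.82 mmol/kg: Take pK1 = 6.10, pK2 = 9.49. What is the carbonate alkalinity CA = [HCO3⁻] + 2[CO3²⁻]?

CA = 1.75 mmol/kg

CA = [HCO3⁻] + 2[CO3²⁻] = (α₁ + 2α₂)·DIC
At pH 7.39: [H⁺]/K1 = 10^-1.29 = 0.051286, K2/[H⁺] = 10^-2.10 = 0.0079433
α₁ = 1/(1 + 0.051286 + 0.0079433) = 1/1.0592 = 0.9441; α₂ = α₁·K2/[H⁺] = 0.007499
α₁ + 2α₂ = 0.9591
CA = 0.9591 × 1.82 = 1.75 mmol/kg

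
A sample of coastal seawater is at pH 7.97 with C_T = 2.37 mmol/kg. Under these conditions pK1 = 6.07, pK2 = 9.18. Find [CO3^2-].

[CO3²⁻] = 0.136 mmol/kg

α₂ = 1 / (1 + [H⁺]/K2 + [H⁺]²/(K1K2)) = 1 / (1 + 10^+1.21 + 10^-0.69)
   = 1 / (1 + 16.218 + 0.20417) = 1/17.422 = 0.05740
[CO3²⁻] = α₂ × DIC = 0.05740 × 2.37 = 0.136 mmol/kg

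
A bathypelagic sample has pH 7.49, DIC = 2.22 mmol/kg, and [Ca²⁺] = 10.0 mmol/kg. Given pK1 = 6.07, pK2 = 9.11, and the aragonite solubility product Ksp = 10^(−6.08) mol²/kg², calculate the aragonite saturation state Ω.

α₂ = 1 / (1 + [H⁺]/K2 + [H⁺]²/(K1K2)) = 1 / (1 + 10^+1.62 + 10^+0.20)
   = 1 / (1 + 41.687 + 1.5849) = 1/44.272 = 0.02259
[CO3²⁻] = α₂ × DIC = 0.02259 × 2.22 = 0.05014 mmol/kg
Ksp = 10^(−6.08) = 8.318×10^-7
Ω = [Ca²⁺][CO3²⁻]/Ksp = (10.0×10^-3)(5.014×10^-5) / 8.318×10^-7 = 0.603

Ω = 0.603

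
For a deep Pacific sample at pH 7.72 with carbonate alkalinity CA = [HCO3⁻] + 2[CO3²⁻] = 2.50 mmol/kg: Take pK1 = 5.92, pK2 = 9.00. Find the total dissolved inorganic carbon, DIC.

CA = [HCO3⁻] + 2[CO3²⁻] = (α₁ + 2α₂)·DIC
At pH 7.72: [H⁺]/K1 = 10^-1.80 = 0.015849, K2/[H⁺] = 10^-1.28 = 0.052481
α₁ = 1/(1 + 0.015849 + 0.052481) = 1/1.0683 = 0.9360; α₂ = α₁·K2/[H⁺] = 0.04912
α₁ + 2α₂ = 1.0343
DIC = CA / (α₁ + 2α₂) = 2.50 / 1.0343 = 2.42 mmol/kg

DIC = 2.42 mmol/kg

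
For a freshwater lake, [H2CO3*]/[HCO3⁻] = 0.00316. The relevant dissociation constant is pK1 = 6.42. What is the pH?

From K1 = [H⁺][HCO3⁻]/[H2CO3*]:  pH = pK1 − log₁₀([H2CO3*]/[HCO3⁻])
log₁₀(0.00316) = -2.500
pH = 6.42 − (-2.500) = 8.92

pH = 8.92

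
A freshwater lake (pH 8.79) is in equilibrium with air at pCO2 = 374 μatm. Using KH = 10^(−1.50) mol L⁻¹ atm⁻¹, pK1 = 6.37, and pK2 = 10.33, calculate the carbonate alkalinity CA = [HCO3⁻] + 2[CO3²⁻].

[CO2*] = KH · pCO2 = 10^(−1.50) × 374×10^-6 = 1.183×10^-5 mol/L
α₀ = 1/(1 + K1/[H⁺] + K1K2/[H⁺]²) = 1/(1 + 10^+2.42 + 10^+0.88) = 0.003682
DIC = [CO2*]/α₀ = 1.183×10^-5 / 0.003682 = 3.212 mmol/L
CA = (α₁ + 2α₂)·DIC = (0.9684 + 2×0.02793) × 3.212 = 3.29 mmol/L

CA = 3.29 mmol/L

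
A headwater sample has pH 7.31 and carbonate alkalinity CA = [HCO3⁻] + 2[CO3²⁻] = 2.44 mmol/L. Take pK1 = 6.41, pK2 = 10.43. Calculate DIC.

DIC = 2.74 mmol/L

CA = [HCO3⁻] + 2[CO3²⁻] = (α₁ + 2α₂)·DIC
At pH 7.31: [H⁺]/K1 = 10^-0.90 = 0.12589, K2/[H⁺] = 10^-3.12 = 0.00075858
α₁ = 1/(1 + 0.12589 + 0.00075858) = 1/1.1267 = 0.8876; α₂ = α₁·K2/[H⁺] = 0.0006733
α₁ + 2α₂ = 0.8889
DIC = CA / (α₁ + 2α₂) = 2.44 / 0.8889 = 2.74 mmol/L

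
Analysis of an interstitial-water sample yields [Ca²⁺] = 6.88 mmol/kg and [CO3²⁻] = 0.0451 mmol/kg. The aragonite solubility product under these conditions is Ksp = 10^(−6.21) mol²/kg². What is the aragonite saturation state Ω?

Ksp = 10^(−6.21) = 6.166×10^-7
Ω = [Ca²⁺][CO3²⁻]/Ksp = (6.88×10^-3)(0.0451×10^-3) / 6.166×10^-7 = 0.503

Ω = 0.503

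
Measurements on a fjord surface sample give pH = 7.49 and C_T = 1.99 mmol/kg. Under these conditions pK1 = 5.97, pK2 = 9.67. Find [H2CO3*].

α₀ = 1 / (1 + K1/[H⁺] + K1K2/[H⁺]²) = 1 / (1 + 10^+1.52 + 10^-0.66)
   = 1 / (1 + 33.113 + 0.21878) = 1/34.332 = 0.02913
[CO2*] = α₀ × DIC = 0.02913 × 1.99 = 0.0580 mmol/kg

[CO2*] = 0.0580 mmol/kg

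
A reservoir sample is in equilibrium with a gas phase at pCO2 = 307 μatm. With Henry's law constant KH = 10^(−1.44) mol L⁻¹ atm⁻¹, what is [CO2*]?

KH = 10^(−1.44) = 3.631×10^-2 mol L⁻¹ atm⁻¹
[CO2*] = KH · pCO2 = 3.631×10^-2 × 307×10^-6 atm = 1.11×10^-5 mol/L

[CO2*] = 11.1 μmol/L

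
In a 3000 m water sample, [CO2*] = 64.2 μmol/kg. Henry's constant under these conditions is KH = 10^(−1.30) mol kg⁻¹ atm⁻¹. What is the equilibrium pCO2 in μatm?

KH = 10^(−1.30) = 5.012×10^-2 mol kg⁻¹ atm⁻¹
pCO2 = [CO2*]/KH = 64.2×10^-6 / 5.012×10^-2 = 1.28×10^-3 atm = 1280 μatm

pCO2 = 1280 μatm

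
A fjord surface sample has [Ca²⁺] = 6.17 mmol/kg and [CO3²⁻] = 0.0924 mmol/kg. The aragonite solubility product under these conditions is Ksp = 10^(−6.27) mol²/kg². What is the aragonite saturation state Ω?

Ω = 1.06

Ksp = 10^(−6.27) = 5.370×10^-7
Ω = [Ca²⁺][CO3²⁻]/Ksp = (6.17×10^-3)(0.0924×10^-3) / 5.370×10^-7 = 1.06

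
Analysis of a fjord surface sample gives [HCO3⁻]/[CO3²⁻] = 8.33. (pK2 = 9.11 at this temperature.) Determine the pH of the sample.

pH = 8.19

From K2 = [H⁺][CO3²⁻]/[HCO3⁻]:  pH = pK2 − log₁₀([HCO3⁻]/[CO3²⁻])
log₁₀(8.33) = +0.921
pH = 9.11 − (+0.921) = 8.19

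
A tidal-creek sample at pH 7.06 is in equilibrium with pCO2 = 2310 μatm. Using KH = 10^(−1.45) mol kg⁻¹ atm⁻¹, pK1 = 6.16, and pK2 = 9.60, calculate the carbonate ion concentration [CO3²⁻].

[CO2*] = KH · pCO2 = 10^(−1.45) × 2310×10^-6 = 8.196×10^-5 mol/kg
α₀ = 1/(1 + K1/[H⁺] + K1K2/[H⁺]²) = 1/(1 + 10^+0.90 + 10^-1.64) = 0.1115
DIC = [CO2*]/α₀ = 8.196×10^-5 / 0.1115 = 0.7349 mmol/kg
[CO3²⁻] = α₂·DIC; α₂ = 0.002555, so [CO3²⁻] = 0.002555 × 0.7349 = 0.00188 mmol/kg = 1.88 μmol/kg

[CO3²⁻] = 1.88 μmol/kg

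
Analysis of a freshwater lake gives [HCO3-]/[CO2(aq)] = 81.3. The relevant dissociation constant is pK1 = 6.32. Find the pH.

From K1 = [H⁺][HCO3-]/[CO2(aq)]:  pH = pK1 + log₁₀([HCO3-]/[CO2(aq)])
log₁₀(81.3) = +1.910
pH = 6.32 + (+1.910) = 8.23

pH = 8.23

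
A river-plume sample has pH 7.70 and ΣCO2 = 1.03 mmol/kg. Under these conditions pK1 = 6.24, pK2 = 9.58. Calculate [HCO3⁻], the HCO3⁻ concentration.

α₁ = 1 / (1 + [H⁺]/K1 + K2/[H⁺]) = 1 / (1 + 10^-1.46 + 10^-1.88)
   = 1 / (1 + 0.034674 + 0.013183) = 1/1.0479 = 0.9543
[HCO3⁻] = α₁ × DIC = 0.9543 × 1.03 = 0.983 mmol/kg

[HCO3⁻] = 0.983 mmol/kg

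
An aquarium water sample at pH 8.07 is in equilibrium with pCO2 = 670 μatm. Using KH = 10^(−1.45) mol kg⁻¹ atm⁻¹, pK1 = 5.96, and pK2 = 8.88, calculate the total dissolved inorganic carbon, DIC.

DIC = 3.56 mmol/kg

[CO2*] = KH · pCO2 = 10^(−1.45) × 670×10^-6 = 2.377×10^-5 mol/kg
α₀ = 1/(1 + K1/[H⁺] + K1K2/[H⁺]²) = 1/(1 + 10^+2.11 + 10^+1.30) = 0.006677
DIC = [CO2*]/α₀ = 2.377×10^-5 / 0.006677 = 3.56 mmol/kg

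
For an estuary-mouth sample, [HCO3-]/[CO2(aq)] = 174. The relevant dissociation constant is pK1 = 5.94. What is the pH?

From K1 = [H⁺][HCO3-]/[CO2(aq)]:  pH = pK1 + log₁₀([HCO3-]/[CO2(aq)])
log₁₀(174) = +2.241
pH = 5.94 + (+2.241) = 8.18

pH = 8.18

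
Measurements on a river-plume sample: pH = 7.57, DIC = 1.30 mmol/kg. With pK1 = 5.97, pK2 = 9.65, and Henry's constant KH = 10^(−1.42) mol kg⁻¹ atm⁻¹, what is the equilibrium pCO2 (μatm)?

pCO2 = 831 μatm

α₀ = 1 / (1 + K1/[H⁺] + K1K2/[H⁺]²) = 1 / (1 + 10^+1.60 + 10^-0.48)
   = 1 / (1 + 39.811 + 0.33113) = 1/41.142 = 0.02431
[CO2*] = α₀ × DIC = 0.02431 × 1.30 = 0.03160 mmol/kg
pCO2 = [CO2*]/KH = 3.160×10^-5 / 3.802×10^-2 = 831 μatm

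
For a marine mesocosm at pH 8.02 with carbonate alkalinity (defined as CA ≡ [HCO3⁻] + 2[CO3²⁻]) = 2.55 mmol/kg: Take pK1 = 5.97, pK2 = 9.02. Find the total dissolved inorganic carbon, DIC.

CA = [HCO3⁻] + 2[CO3²⁻] = (α₁ + 2α₂)·DIC
At pH 8.02: [H⁺]/K1 = 10^-2.05 = 0.0089125, K2/[H⁺] = 10^-1.00 = 0.10000
α₁ = 1/(1 + 0.0089125 + 0.10000) = 1/1.1089 = 0.9018; α₂ = α₁·K2/[H⁺] = 0.09018
α₁ + 2α₂ = 1.0821
DIC = CA / (α₁ + 2α₂) = 2.55 / 1.0821 = 2.36 mmol/kg

DIC = 2.36 mmol/kg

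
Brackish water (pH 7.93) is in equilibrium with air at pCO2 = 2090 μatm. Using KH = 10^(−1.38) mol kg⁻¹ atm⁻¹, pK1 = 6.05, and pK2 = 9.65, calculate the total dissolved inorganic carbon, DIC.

DIC = 6.82 mmol/kg

[CO2*] = KH · pCO2 = 10^(−1.38) × 2090×10^-6 = 8.713×10^-5 mol/kg
α₀ = 1/(1 + K1/[H⁺] + K1K2/[H⁺]²) = 1/(1 + 10^+1.88 + 10^+0.16) = 0.01277
DIC = [CO2*]/α₀ = 8.713×10^-5 / 0.01277 = 6.82 mmol/kg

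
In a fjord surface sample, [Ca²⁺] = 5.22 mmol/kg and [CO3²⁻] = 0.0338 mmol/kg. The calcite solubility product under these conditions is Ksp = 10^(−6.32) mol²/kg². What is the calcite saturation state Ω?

Ω = 0.369

Ksp = 10^(−6.32) = 4.786×10^-7
Ω = [Ca²⁺][CO3²⁻]/Ksp = (5.22×10^-3)(0.0338×10^-3) / 4.786×10^-7 = 0.369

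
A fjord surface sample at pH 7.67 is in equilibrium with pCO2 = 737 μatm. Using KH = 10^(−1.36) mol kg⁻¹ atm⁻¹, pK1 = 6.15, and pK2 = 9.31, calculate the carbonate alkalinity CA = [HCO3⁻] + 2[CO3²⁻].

[CO2*] = KH · pCO2 = 10^(−1.36) × 737×10^-6 = 3.217×10^-5 mol/kg
α₀ = 1/(1 + K1/[H⁺] + K1K2/[H⁺]²) = 1/(1 + 10^+1.52 + 10^-0.12) = 0.02868
DIC = [CO2*]/α₀ = 3.217×10^-5 / 0.02868 = 1.122 mmol/kg
CA = (α₁ + 2α₂)·DIC = (0.9496 + 2×0.02175) × 1.122 = 1.11 mmol/kg

CA = 1.11 mmol/kg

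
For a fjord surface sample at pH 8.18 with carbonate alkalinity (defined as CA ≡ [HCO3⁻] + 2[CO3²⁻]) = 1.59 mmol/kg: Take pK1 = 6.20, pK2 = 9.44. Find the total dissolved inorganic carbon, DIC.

DIC = 1.53 mmol/kg

CA = [HCO3⁻] + 2[CO3²⁻] = (α₁ + 2α₂)·DIC
At pH 8.18: [H⁺]/K1 = 10^-1.98 = 0.010471, K2/[H⁺] = 10^-1.26 = 0.054954
α₁ = 1/(1 + 0.010471 + 0.054954) = 1/1.0654 = 0.9386; α₂ = α₁·K2/[H⁺] = 0.05158
α₁ + 2α₂ = 1.0418
DIC = CA / (α₁ + 2α₂) = 1.59 / 1.0418 = 1.53 mmol/kg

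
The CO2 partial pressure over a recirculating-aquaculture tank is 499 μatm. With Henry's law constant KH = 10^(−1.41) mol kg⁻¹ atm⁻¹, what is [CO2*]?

[CO2*] = 19.4 μmol/kg

KH = 10^(−1.41) = 3.890×10^-2 mol kg⁻¹ atm⁻¹
[CO2*] = KH · pCO2 = 3.890×10^-2 × 499×10^-6 atm = 1.94×10^-5 mol/kg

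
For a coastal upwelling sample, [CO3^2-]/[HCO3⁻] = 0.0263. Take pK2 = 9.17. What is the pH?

pH = 7.59

From K2 = [H⁺][CO3^2-]/[HCO3⁻]:  pH = pK2 + log₁₀([CO3^2-]/[HCO3⁻])
log₁₀(0.0263) = -1.580
pH = 9.17 + (-1.580) = 7.59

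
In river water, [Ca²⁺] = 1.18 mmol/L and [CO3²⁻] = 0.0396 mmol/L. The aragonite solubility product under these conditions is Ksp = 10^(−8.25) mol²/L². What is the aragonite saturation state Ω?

Ω = 8.31

Ksp = 10^(−8.25) = 5.623×10^-9
Ω = [Ca²⁺][CO3²⁻]/Ksp = (1.18×10^-3)(0.0396×10^-3) / 5.623×10^-9 = 8.31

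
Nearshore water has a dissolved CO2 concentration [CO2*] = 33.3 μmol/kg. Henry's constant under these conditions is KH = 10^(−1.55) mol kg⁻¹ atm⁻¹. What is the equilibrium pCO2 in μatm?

KH = 10^(−1.55) = 2.818×10^-2 mol kg⁻¹ atm⁻¹
pCO2 = [CO2*]/KH = 33.3×10^-6 / 2.818×10^-2 = 1.18×10^-3 atm = 1180 μatm

pCO2 = 1180 μatm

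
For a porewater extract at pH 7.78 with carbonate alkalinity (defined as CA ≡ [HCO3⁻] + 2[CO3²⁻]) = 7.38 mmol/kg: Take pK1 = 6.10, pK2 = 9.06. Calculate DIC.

DIC = 7.17 mmol/kg

CA = [HCO3⁻] + 2[CO3²⁻] = (α₁ + 2α₂)·DIC
At pH 7.78: [H⁺]/K1 = 10^-1.68 = 0.020893, K2/[H⁺] = 10^-1.28 = 0.052481
α₁ = 1/(1 + 0.020893 + 0.052481) = 1/1.0734 = 0.9316; α₂ = α₁·K2/[H⁺] = 0.04889
α₁ + 2α₂ = 1.0294
DIC = CA / (α₁ + 2α₂) = 7.38 / 1.0294 = 7.17 mmol/kg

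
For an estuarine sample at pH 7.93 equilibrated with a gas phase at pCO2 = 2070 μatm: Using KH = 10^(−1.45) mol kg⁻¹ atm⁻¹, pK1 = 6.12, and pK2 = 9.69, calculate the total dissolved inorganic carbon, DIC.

[CO2*] = KH · pCO2 = 10^(−1.45) × 2070×10^-6 = 7.345×10^-5 mol/kg
α₀ = 1/(1 + K1/[H⁺] + K1K2/[H⁺]²) = 1/(1 + 10^+1.81 + 10^+0.05) = 0.01500
DIC = [CO2*]/α₀ = 7.345×10^-5 / 0.01500 = 4.90 mmol/kg

DIC = 4.90 mmol/kg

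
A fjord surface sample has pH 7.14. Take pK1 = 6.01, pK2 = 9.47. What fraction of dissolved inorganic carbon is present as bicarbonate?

α₁ = 1 / (1 + [H⁺]/K1 + K2/[H⁺]) = 1 / (1 + 10^-1.13 + 10^-2.33)
   = 1 / (1 + 0.074131 + 0.0046774) = 1/1.0788 = 0.9269

α₁ = 0.927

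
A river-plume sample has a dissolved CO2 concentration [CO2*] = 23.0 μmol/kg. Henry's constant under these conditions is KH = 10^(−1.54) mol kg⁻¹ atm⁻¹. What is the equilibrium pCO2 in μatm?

pCO2 = 797 μatm

KH = 10^(−1.54) = 2.884×10^-2 mol kg⁻¹ atm⁻¹
pCO2 = [CO2*]/KH = 23.0×10^-6 / 2.884×10^-2 = 7.97×10^-4 atm = 797 μatm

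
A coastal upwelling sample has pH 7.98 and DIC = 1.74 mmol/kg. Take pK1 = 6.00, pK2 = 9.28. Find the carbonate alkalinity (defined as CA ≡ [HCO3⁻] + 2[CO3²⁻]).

CA = [HCO3⁻] + 2[CO3²⁻] = (α₁ + 2α₂)·DIC
At pH 7.98: [H⁺]/K1 = 10^-1.98 = 0.010471, K2/[H⁺] = 10^-1.30 = 0.050119
α₁ = 1/(1 + 0.010471 + 0.050119) = 1/1.0606 = 0.9429; α₂ = α₁·K2/[H⁺] = 0.04726
α₁ + 2α₂ = 1.0374
CA = 1.0374 × 1.74 = 1.81 mmol/kg

CA = 1.81 mmol/kg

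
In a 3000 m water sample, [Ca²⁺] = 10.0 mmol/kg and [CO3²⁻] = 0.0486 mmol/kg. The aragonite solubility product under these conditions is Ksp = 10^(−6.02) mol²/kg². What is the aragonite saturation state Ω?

Ksp = 10^(−6.02) = 9.550×10^-7
Ω = [Ca²⁺][CO3²⁻]/Ksp = (10.0×10^-3)(0.0486×10^-3) / 9.550×10^-7 = 0.509

Ω = 0.509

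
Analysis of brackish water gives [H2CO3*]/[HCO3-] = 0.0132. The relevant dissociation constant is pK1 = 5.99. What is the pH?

pH = 7.87

From K1 = [H⁺][HCO3-]/[H2CO3*]:  pH = pK1 − log₁₀([H2CO3*]/[HCO3-])
log₁₀(0.0132) = -1.879
pH = 5.99 − (-1.879) = 7.87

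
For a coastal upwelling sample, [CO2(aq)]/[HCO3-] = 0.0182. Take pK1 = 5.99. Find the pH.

From K1 = [H⁺][HCO3-]/[CO2(aq)]:  pH = pK1 − log₁₀([CO2(aq)]/[HCO3-])
log₁₀(0.0182) = -1.740
pH = 5.99 − (-1.740) = 7.73

pH = 7.73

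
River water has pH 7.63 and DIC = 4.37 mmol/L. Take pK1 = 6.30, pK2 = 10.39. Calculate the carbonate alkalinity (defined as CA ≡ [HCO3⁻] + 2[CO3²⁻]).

CA = [HCO3⁻] + 2[CO3²⁻] = (α₁ + 2α₂)·DIC
At pH 7.63: [H⁺]/K1 = 10^-1.33 = 0.046774, K2/[H⁺] = 10^-2.76 = 0.0017378
α₁ = 1/(1 + 0.046774 + 0.0017378) = 1/1.0485 = 0.9537; α₂ = α₁·K2/[H⁺] = 0.001657
α₁ + 2α₂ = 0.9570
CA = 0.9570 × 4.37 = 4.18 mmol/L

CA = 4.18 mmol/L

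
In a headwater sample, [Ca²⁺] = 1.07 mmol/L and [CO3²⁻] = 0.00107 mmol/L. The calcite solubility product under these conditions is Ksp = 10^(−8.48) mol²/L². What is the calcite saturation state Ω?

Ω = 0.346

Ksp = 10^(−8.48) = 3.311×10^-9
Ω = [Ca²⁺][CO3²⁻]/Ksp = (1.07×10^-3)(0.00107×10^-3) / 3.311×10^-9 = 0.346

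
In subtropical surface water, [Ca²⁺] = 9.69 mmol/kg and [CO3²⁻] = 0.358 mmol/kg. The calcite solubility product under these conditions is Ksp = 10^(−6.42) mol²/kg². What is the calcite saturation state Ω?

Ω = 9.12

Ksp = 10^(−6.42) = 3.802×10^-7
Ω = [Ca²⁺][CO3²⁻]/Ksp = (9.69×10^-3)(0.358×10^-3) / 3.802×10^-7 = 9.12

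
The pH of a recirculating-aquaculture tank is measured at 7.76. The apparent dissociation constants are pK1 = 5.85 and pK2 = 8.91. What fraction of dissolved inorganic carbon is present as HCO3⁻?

α₁ = 1 / (1 + [H⁺]/K1 + K2/[H⁺]) = 1 / (1 + 10^-1.91 + 10^-1.15)
   = 1 / (1 + 0.012303 + 0.070795) = 1/1.0831 = 0.9233

α₁ = 0.923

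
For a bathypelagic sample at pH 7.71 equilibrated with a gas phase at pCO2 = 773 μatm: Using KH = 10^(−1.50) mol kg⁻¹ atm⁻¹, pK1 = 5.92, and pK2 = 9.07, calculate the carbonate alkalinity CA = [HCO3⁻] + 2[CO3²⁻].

CA = 1.64 mmol/kg

[CO2*] = KH · pCO2 = 10^(−1.50) × 773×10^-6 = 2.444×10^-5 mol/kg
α₀ = 1/(1 + K1/[H⁺] + K1K2/[H⁺]²) = 1/(1 + 10^+1.79 + 10^+0.43) = 0.01530
DIC = [CO2*]/α₀ = 2.444×10^-5 / 0.01530 = 1.597 mmol/kg
CA = (α₁ + 2α₂)·DIC = (0.9435 + 2×0.04119) × 1.597 = 1.64 mmol/kg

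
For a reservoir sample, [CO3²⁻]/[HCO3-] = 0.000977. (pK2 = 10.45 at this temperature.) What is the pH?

From K2 = [H⁺][CO3²⁻]/[HCO3-]:  pH = pK2 + log₁₀([CO3²⁻]/[HCO3-])
log₁₀(0.000977) = -3.010
pH = 10.45 + (-3.010) = 7.44

pH = 7.44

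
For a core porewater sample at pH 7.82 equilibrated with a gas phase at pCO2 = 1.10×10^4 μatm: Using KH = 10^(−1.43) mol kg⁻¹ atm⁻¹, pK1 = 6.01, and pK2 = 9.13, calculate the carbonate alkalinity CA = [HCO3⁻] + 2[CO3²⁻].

CA = 29.0 mmol/kg

[CO2*] = KH · pCO2 = 10^(−1.43) × 1.10×10^4×10^-6 = 4.087×10^-4 mol/kg
α₀ = 1/(1 + K1/[H⁺] + K1K2/[H⁺]²) = 1/(1 + 10^+1.81 + 10^+0.50) = 0.01455
DIC = [CO2*]/α₀ = 4.087×10^-4 / 0.01455 = 28.09 mmol/kg
CA = (α₁ + 2α₂)·DIC = (0.9394 + 2×0.04601) × 28.09 = 29.0 mmol/kg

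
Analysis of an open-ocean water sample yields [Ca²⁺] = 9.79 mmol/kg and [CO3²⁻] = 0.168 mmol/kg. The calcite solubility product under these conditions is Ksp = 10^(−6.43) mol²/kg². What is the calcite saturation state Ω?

Ksp = 10^(−6.43) = 3.715×10^-7
Ω = [Ca²⁺][CO3²⁻]/Ksp = (9.79×10^-3)(0.168×10^-3) / 3.715×10^-7 = 4.43

Ω = 4.43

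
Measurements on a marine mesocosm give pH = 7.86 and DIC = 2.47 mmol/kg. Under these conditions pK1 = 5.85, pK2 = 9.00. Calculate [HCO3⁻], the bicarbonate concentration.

α₁ = 1 / (1 + [H⁺]/K1 + K2/[H⁺]) = 1 / (1 + 10^-2.01 + 10^-1.14)
   = 1 / (1 + 0.0097724 + 0.072444) = 1/1.0822 = 0.9240
[HCO3⁻] = α₁ × DIC = 0.9240 × 2.47 = 2.28 mmol/kg

[HCO3⁻] = 2.28 mmol/kg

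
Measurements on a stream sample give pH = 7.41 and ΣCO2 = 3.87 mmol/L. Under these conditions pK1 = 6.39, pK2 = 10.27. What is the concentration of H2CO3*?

α₀ = 1 / (1 + K1/[H⁺] + K1K2/[H⁺]²) = 1 / (1 + 10^+1.02 + 10^-1.84)
   = 1 / (1 + 10.471 + 0.014454) = 1/11.486 = 0.08706
[CO2*] = α₀ × DIC = 0.08706 × 3.87 = 0.337 mmol/L

[CO2*] = 0.337 mmol/L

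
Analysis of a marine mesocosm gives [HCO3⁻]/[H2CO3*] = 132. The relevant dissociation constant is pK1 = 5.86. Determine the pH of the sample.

pH = 7.98

From K1 = [H⁺][HCO3⁻]/[H2CO3*]:  pH = pK1 + log₁₀([HCO3⁻]/[H2CO3*])
log₁₀(132) = +2.121
pH = 5.86 + (+2.121) = 7.98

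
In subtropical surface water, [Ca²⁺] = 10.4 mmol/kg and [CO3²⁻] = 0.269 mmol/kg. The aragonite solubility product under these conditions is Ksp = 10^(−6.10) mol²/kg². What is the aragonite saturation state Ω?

Ω = 3.52

Ksp = 10^(−6.10) = 7.943×10^-7
Ω = [Ca²⁺][CO3²⁻]/Ksp = (10.4×10^-3)(0.269×10^-3) / 7.943×10^-7 = 3.52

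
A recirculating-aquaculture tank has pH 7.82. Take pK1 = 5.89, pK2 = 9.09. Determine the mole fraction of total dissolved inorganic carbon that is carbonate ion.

α₂ = 1 / (1 + [H⁺]/K2 + [H⁺]²/(K1K2)) = 1 / (1 + 10^+1.27 + 10^-0.66)
   = 1 / (1 + 18.621 + 0.21878) = 1/19.840 = 0.05040

α₂ = 0.0504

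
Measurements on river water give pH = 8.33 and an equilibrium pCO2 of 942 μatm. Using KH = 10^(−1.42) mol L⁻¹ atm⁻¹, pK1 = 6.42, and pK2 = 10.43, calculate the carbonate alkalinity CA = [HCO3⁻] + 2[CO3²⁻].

CA = 2.96 mmol/L

[CO2*] = KH · pCO2 = 10^(−1.42) × 942×10^-6 = 3.581×10^-5 mol/L
α₀ = 1/(1 + K1/[H⁺] + K1K2/[H⁺]²) = 1/(1 + 10^+1.91 + 10^-0.19) = 0.01206
DIC = [CO2*]/α₀ = 3.581×10^-5 / 0.01206 = 2.970 mmol/L
CA = (α₁ + 2α₂)·DIC = (0.9802 + 2×0.007786) × 2.970 = 2.96 mmol/L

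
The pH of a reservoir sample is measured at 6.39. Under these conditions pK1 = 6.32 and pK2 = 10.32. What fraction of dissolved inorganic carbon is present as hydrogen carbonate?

α₁ = 0.540

α₁ = 1 / (1 + [H⁺]/K1 + K2/[H⁺]) = 1 / (1 + 10^-0.07 + 10^-3.93)
   = 1 / (1 + 0.85114 + 0.00011749) = 1/1.8513 = 0.5402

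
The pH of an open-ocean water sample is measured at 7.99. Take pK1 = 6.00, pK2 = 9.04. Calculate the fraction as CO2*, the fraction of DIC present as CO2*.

α₀ = 0.00931

α₀ = 1 / (1 + K1/[H⁺] + K1K2/[H⁺]²) = 1 / (1 + 10^+1.99 + 10^+0.94)
   = 1 / (1 + 97.724 + 8.7096) = 1/107.43 = 0.009308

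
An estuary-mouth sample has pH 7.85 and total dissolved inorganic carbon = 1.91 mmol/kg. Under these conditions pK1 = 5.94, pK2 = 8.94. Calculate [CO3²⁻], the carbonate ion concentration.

α₂ = 1 / (1 + [H⁺]/K2 + [H⁺]²/(K1K2)) = 1 / (1 + 10^+1.09 + 10^-0.82)
   = 1 / (1 + 12.303 + 0.15136) = 1/13.454 = 0.07433
[CO3²⁻] = α₂ × DIC = 0.07433 × 1.91 = 0.142 mmol/kg

[CO3²⁻] = 0.142 mmol/kg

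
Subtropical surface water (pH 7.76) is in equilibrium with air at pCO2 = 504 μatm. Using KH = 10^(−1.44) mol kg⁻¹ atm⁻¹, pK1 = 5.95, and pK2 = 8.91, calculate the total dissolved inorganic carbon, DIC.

DIC = 1.28 mmol/kg

[CO2*] = KH · pCO2 = 10^(−1.44) × 504×10^-6 = 1.830×10^-5 mol/kg
α₀ = 1/(1 + K1/[H⁺] + K1K2/[H⁺]²) = 1/(1 + 10^+1.81 + 10^+0.66) = 0.01426
DIC = [CO2*]/α₀ = 1.830×10^-5 / 0.01426 = 1.28 mmol/kg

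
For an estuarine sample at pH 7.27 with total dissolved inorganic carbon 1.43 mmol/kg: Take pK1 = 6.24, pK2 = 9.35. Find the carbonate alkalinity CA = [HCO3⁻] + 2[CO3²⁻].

CA = 1.32 mmol/kg

CA = [HCO3⁻] + 2[CO3²⁻] = (α₁ + 2α₂)·DIC
At pH 7.27: [H⁺]/K1 = 10^-1.03 = 0.093325, K2/[H⁺] = 10^-2.08 = 0.0083176
α₁ = 1/(1 + 0.093325 + 0.0083176) = 1/1.1016 = 0.9077; α₂ = α₁·K2/[H⁺] = 0.007550
α₁ + 2α₂ = 0.9228
CA = 0.9228 × 1.43 = 1.32 mmol/kg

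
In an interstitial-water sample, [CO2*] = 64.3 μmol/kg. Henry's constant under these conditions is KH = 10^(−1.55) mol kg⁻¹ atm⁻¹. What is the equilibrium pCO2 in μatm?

pCO2 = 2280 μatm

KH = 10^(−1.55) = 2.818×10^-2 mol kg⁻¹ atm⁻¹
pCO2 = [CO2*]/KH = 64.3×10^-6 / 2.818×10^-2 = 2.28×10^-3 atm = 2280 μatm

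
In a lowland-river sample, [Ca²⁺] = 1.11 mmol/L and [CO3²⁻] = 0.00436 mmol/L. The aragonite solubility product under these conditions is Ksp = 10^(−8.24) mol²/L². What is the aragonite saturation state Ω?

Ω = 0.841

Ksp = 10^(−8.24) = 5.754×10^-9
Ω = [Ca²⁺][CO3²⁻]/Ksp = (1.11×10^-3)(0.00436×10^-3) / 5.754×10^-9 = 0.841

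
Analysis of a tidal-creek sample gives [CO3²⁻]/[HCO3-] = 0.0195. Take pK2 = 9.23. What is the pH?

From K2 = [H⁺][CO3²⁻]/[HCO3-]:  pH = pK2 + log₁₀([CO3²⁻]/[HCO3-])
log₁₀(0.0195) = -1.710
pH = 9.23 + (-1.710) = 7.52

pH = 7.52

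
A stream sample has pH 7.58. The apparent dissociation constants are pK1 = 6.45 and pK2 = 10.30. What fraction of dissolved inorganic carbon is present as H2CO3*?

α₀ = 0.0689

α₀ = 1 / (1 + K1/[H⁺] + K1K2/[H⁺]²) = 1 / (1 + 10^+1.13 + 10^-1.59)
   = 1 / (1 + 13.490 + 0.025704) = 1/14.515 = 0.06889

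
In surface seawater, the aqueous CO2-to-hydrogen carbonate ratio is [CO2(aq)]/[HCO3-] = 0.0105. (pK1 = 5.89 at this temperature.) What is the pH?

pH = 7.87

From K1 = [H⁺][HCO3-]/[CO2(aq)]:  pH = pK1 − log₁₀([CO2(aq)]/[HCO3-])
log₁₀(0.0105) = -1.979
pH = 5.89 − (-1.979) = 7.87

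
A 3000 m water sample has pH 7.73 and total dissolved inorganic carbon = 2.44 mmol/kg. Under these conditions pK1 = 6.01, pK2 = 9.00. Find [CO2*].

α₀ = 1 / (1 + K1/[H⁺] + K1K2/[H⁺]²) = 1 / (1 + 10^+1.72 + 10^+0.45)
   = 1 / (1 + 52.481 + 2.8184) = 1/56.299 = 0.01776
[CO2*] = α₀ × DIC = 0.01776 × 2.44 = 0.0433 mmol/kg

[CO2*] = 0.0433 mmol/kg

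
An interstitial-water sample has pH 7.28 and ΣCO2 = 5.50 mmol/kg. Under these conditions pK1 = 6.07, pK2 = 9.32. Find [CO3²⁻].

[CO3²⁻] = 0.0468 mmol/kg

α₂ = 1 / (1 + [H⁺]/K2 + [H⁺]²/(K1K2)) = 1 / (1 + 10^+2.04 + 10^+0.83)
   = 1 / (1 + 109.65 + 6.7608) = 1/117.41 = 0.008517
[CO3²⁻] = α₂ × DIC = 0.008517 × 5.50 = 0.0468 mmol/kg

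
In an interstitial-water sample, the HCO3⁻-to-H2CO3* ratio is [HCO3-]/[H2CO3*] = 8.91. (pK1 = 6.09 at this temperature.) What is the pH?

pH = 7.04

From K1 = [H⁺][HCO3-]/[H2CO3*]:  pH = pK1 + log₁₀([HCO3-]/[H2CO3*])
log₁₀(8.91) = +0.950
pH = 6.09 + (+0.950) = 7.04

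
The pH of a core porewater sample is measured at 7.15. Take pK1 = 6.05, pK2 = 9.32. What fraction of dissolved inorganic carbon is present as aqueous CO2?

α₀ = 1 / (1 + K1/[H⁺] + K1K2/[H⁺]²) = 1 / (1 + 10^+1.10 + 10^-1.07)
   = 1 / (1 + 12.589 + 0.085114) = 1/13.674 = 0.07313

α₀ = 0.0731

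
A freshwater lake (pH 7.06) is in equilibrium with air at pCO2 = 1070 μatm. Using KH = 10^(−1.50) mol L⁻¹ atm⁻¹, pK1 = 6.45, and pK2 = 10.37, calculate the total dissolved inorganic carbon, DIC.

[CO2*] = KH · pCO2 = 10^(−1.50) × 1070×10^-6 = 3.384×10^-5 mol/L
α₀ = 1/(1 + K1/[H⁺] + K1K2/[H⁺]²) = 1/(1 + 10^+0.61 + 10^-2.70) = 0.1970
DIC = [CO2*]/α₀ = 3.384×10^-5 / 0.1970 = 0.172 mmol/L

DIC = 0.172 mmol/L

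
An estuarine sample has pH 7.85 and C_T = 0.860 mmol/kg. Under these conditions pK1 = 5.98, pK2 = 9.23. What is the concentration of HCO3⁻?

[HCO3⁻] = 0.815 mmol/kg

α₁ = 1 / (1 + [H⁺]/K1 + K2/[H⁺]) = 1 / (1 + 10^-1.87 + 10^-1.38)
   = 1 / (1 + 0.013490 + 0.041687) = 1/1.0552 = 0.9477
[HCO3⁻] = α₁ × DIC = 0.9477 × 0.860 = 0.815 mmol/kg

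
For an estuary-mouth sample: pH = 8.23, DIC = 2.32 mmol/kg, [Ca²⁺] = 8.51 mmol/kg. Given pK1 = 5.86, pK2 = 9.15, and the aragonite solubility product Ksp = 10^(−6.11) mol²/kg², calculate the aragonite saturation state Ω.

α₂ = 1 / (1 + [H⁺]/K2 + [H⁺]²/(K1K2)) = 1 / (1 + 10^+0.92 + 10^-1.45)
   = 1 / (1 + 8.3176 + 0.035481) = 1/9.3531 = 0.1069
[CO3²⁻] = α₂ × DIC = 0.1069 × 2.32 = 0.2480 mmol/kg
Ksp = 10^(−6.11) = 7.762×10^-7
Ω = [Ca²⁺][CO3²⁻]/Ksp = (8.51×10^-3)(2.480×10^-4) / 7.762×10^-7 = 2.72

Ω = 2.72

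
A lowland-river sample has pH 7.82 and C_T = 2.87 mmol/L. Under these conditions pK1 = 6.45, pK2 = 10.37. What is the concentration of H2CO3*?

α₀ = 1 / (1 + K1/[H⁺] + K1K2/[H⁺]²) = 1 / (1 + 10^+1.37 + 10^-1.18)
   = 1 / (1 + 23.442 + 0.066069) = 1/24.508 = 0.04080
[CO2*] = α₀ × DIC = 0.04080 × 2.87 = 0.117 mmol/L

[CO2*] = 0.117 mmol/L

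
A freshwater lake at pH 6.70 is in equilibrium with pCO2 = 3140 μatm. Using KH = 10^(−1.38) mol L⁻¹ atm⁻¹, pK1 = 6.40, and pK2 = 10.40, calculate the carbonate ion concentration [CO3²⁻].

[CO3²⁻] = 0.0521 μmol/L

[CO2*] = KH · pCO2 = 10^(−1.38) × 3140×10^-6 = 1.309×10^-4 mol/L
α₀ = 1/(1 + K1/[H⁺] + K1K2/[H⁺]²) = 1/(1 + 10^+0.30 + 10^-3.40) = 0.3338
DIC = [CO2*]/α₀ = 1.309×10^-4 / 0.3338 = 0.3921 mmol/L
[CO3²⁻] = α₂·DIC; α₂ = 0.0001329, so [CO3²⁻] = 0.0001329 × 0.3921 = 5.21×10^-5 mmol/L = 0.0521 μmol/L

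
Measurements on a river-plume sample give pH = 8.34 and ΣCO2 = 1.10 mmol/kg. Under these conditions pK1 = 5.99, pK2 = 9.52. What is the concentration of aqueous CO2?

α₀ = 1 / (1 + K1/[H⁺] + K1K2/[H⁺]²) = 1 / (1 + 10^+2.35 + 10^+1.17)
   = 1 / (1 + 223.87 + 14.791) = 1/239.66 = 0.004173
[CO2*] = α₀ × DIC = 0.004173 × 1.10 = 0.00459 mmol/kg = 4.59 μmol/kg

[CO2*] = 4.59 μmol/kg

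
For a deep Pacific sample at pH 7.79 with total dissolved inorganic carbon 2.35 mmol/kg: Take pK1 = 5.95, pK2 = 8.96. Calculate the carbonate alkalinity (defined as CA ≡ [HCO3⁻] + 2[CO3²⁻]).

CA = 2.47 mmol/kg

CA = [HCO3⁻] + 2[CO3²⁻] = (α₁ + 2α₂)·DIC
At pH 7.79: [H⁺]/K1 = 10^-1.84 = 0.014454, K2/[H⁺] = 10^-1.17 = 0.067608
α₁ = 1/(1 + 0.014454 + 0.067608) = 1/1.0821 = 0.9242; α₂ = α₁·K2/[H⁺] = 0.06248
α₁ + 2α₂ = 1.0491
CA = 1.0491 × 2.35 = 2.47 mmol/kg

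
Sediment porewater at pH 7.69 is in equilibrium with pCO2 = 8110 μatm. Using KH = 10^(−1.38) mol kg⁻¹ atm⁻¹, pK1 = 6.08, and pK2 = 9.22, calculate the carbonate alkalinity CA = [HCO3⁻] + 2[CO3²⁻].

[CO2*] = KH · pCO2 = 10^(−1.38) × 8110×10^-6 = 3.381×10^-4 mol/kg
α₀ = 1/(1 + K1/[H⁺] + K1K2/[H⁺]²) = 1/(1 + 10^+1.61 + 10^+0.08) = 0.02329
DIC = [CO2*]/α₀ = 3.381×10^-4 / 0.02329 = 14.52 mmol/kg
CA = (α₁ + 2α₂)·DIC = (0.9487 + 2×0.02800) × 14.52 = 14.6 mmol/kg

CA = 14.6 mmol/kg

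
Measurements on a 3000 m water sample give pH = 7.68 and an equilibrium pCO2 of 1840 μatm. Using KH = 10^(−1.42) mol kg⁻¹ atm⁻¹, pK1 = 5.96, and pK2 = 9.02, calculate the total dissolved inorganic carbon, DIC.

DIC = 3.91 mmol/kg

[CO2*] = KH · pCO2 = 10^(−1.42) × 1840×10^-6 = 6.995×10^-5 mol/kg
α₀ = 1/(1 + K1/[H⁺] + K1K2/[H⁺]²) = 1/(1 + 10^+1.72 + 10^+0.38) = 0.01790
DIC = [CO2*]/α₀ = 6.995×10^-5 / 0.01790 = 3.91 mmol/kg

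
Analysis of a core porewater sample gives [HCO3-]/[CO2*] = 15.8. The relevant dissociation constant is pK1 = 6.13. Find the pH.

From K1 = [H⁺][HCO3-]/[CO2*]:  pH = pK1 + log₁₀([HCO3-]/[CO2*])
log₁₀(15.8) = +1.199
pH = 6.13 + (+1.199) = 7.33

pH = 7.33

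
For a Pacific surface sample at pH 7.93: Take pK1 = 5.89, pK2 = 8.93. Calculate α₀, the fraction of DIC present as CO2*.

α₀ = 1 / (1 + K1/[H⁺] + K1K2/[H⁺]²) = 1 / (1 + 10^+2.04 + 10^+1.04)
   = 1 / (1 + 109.65 + 10.965) = 1/121.61 = 0.008223

α₀ = 0.00822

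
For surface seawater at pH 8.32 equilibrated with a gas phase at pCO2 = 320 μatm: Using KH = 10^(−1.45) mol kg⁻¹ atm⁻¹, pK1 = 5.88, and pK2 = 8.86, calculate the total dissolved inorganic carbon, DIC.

DIC = 4.04 mmol/kg

[CO2*] = KH · pCO2 = 10^(−1.45) × 320×10^-6 = 1.135×10^-5 mol/kg
α₀ = 1/(1 + K1/[H⁺] + K1K2/[H⁺]²) = 1/(1 + 10^+2.44 + 10^+1.90) = 0.002810
DIC = [CO2*]/α₀ = 1.135×10^-5 / 0.002810 = 4.04 mmol/kg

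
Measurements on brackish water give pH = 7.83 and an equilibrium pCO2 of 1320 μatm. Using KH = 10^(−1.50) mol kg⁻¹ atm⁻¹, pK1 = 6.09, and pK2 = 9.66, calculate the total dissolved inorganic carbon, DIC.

[CO2*] = KH · pCO2 = 10^(−1.50) × 1320×10^-6 = 4.174×10^-5 mol/kg
α₀ = 1/(1 + K1/[H⁺] + K1K2/[H⁺]²) = 1/(1 + 10^+1.74 + 10^-0.09) = 0.01762
DIC = [CO2*]/α₀ = 4.174×10^-5 / 0.01762 = 2.37 mmol/kg

DIC = 2.37 mmol/kg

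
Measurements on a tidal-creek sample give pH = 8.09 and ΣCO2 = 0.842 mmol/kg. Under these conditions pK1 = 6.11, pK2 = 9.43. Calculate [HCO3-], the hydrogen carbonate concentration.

[HCO3⁻] = 0.797 mmol/kg

α₁ = 1 / (1 + [H⁺]/K1 + K2/[H⁺]) = 1 / (1 + 10^-1.98 + 10^-1.34)
   = 1 / (1 + 0.010471 + 0.045709) = 1/1.0562 = 0.9468
[HCO3⁻] = α₁ × DIC = 0.9468 × 0.842 = 0.797 mmol/kg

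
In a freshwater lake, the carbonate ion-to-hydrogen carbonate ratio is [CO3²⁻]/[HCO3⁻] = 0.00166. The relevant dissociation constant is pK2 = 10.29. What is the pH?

pH = 7.51

From K2 = [H⁺][CO3²⁻]/[HCO3⁻]:  pH = pK2 + log₁₀([CO3²⁻]/[HCO3⁻])
log₁₀(0.00166) = -2.780
pH = 10.29 + (-2.780) = 7.51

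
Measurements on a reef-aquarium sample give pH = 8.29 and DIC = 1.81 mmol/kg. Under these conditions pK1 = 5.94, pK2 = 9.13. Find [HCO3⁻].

[HCO3⁻] = 1.58 mmol/kg

α₁ = 1 / (1 + [H⁺]/K1 + K2/[H⁺]) = 1 / (1 + 10^-2.35 + 10^-0.84)
   = 1 / (1 + 0.0044668 + 0.14454) = 1/1.1490 = 0.8703
[HCO3⁻] = α₁ × DIC = 0.8703 × 1.81 = 1.58 mmol/kg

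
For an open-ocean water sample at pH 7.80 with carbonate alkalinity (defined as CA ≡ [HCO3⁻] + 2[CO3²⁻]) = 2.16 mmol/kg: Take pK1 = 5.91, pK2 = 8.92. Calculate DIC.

CA = [HCO3⁻] + 2[CO3²⁻] = (α₁ + 2α₂)·DIC
At pH 7.80: [H⁺]/K1 = 10^-1.89 = 0.012882, K2/[H⁺] = 10^-1.12 = 0.075858
α₁ = 1/(1 + 0.012882 + 0.075858) = 1/1.0887 = 0.9185; α₂ = α₁·K2/[H⁺] = 0.06967
α₁ + 2α₂ = 1.0578
DIC = CA / (α₁ + 2α₂) = 2.16 / 1.0578 = 2.04 mmol/kg

DIC = 2.04 mmol/kg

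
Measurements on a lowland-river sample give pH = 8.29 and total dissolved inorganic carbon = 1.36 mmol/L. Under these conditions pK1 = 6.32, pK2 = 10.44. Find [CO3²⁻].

[CO3²⁻] = 9.46 μmol/L

α₂ = 1 / (1 + [H⁺]/K2 + [H⁺]²/(K1K2)) = 1 / (1 + 10^+2.15 + 10^+0.18)
   = 1 / (1 + 141.25 + 1.5136) = 1/143.77 = 0.006956
[CO3²⁻] = α₂ × DIC = 0.006956 × 1.36 = 0.00946 mmol/L = 9.46 μmol/L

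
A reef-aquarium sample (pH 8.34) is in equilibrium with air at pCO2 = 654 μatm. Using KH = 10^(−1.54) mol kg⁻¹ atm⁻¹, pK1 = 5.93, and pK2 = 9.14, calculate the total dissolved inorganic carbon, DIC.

[CO2*] = KH · pCO2 = 10^(−1.54) × 654×10^-6 = 1.886×10^-5 mol/kg
α₀ = 1/(1 + K1/[H⁺] + K1K2/[H⁺]²) = 1/(1 + 10^+2.41 + 10^+1.61) = 0.003347
DIC = [CO2*]/α₀ = 1.886×10^-5 / 0.003347 = 5.64 mmol/kg

DIC = 5.64 mmol/kg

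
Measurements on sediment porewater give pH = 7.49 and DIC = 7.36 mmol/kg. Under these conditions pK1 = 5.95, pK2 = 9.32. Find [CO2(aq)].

[CO2*] = 0.203 mmol/kg

α₀ = 1 / (1 + K1/[H⁺] + K1K2/[H⁺]²) = 1 / (1 + 10^+1.54 + 10^-0.29)
   = 1 / (1 + 34.674 + 0.51286) = 1/36.187 = 0.02763
[CO2*] = α₀ × DIC = 0.02763 × 7.36 = 0.203 mmol/kg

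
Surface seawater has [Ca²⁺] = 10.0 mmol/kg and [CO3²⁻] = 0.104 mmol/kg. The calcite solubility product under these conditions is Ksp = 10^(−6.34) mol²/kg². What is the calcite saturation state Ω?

Ω = 2.28

Ksp = 10^(−6.34) = 4.571×10^-7
Ω = [Ca²⁺][CO3²⁻]/Ksp = (10.0×10^-3)(0.104×10^-3) / 4.571×10^-7 = 2.28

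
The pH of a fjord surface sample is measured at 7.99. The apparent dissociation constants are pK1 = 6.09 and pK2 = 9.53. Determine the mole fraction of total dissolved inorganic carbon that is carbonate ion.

α₂ = 1 / (1 + [H⁺]/K2 + [H⁺]²/(K1K2)) = 1 / (1 + 10^+1.54 + 10^-0.36)
   = 1 / (1 + 34.674 + 0.43652) = 1/36.110 = 0.02769

α₂ = 0.0277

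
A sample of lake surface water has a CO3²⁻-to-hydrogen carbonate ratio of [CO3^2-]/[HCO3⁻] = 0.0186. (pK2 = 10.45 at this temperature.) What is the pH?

pH = 8.72

From K2 = [H⁺][CO3^2-]/[HCO3⁻]:  pH = pK2 + log₁₀([CO3^2-]/[HCO3⁻])
log₁₀(0.0186) = -1.730
pH = 10.45 + (-1.730) = 8.72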